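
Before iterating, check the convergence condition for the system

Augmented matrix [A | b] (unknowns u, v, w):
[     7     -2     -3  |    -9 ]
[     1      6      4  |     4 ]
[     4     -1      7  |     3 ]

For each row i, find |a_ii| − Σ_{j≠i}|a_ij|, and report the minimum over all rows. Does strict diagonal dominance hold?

1

row 1: |7| − (2+3) = 2
row 2: |6| − (1+4) = 1
row 3: |7| − (4+1) = 2
minimum over rows = 1 → strictly diagonally dominant (convergence guaranteed)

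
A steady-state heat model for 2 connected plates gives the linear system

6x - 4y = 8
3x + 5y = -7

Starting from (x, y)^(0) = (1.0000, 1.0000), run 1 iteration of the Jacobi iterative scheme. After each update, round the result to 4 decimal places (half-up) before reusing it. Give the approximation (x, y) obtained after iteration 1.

(2.0000, -2.0000)

Iteration 1:
  x = (8 - (-4)·1.0000) / (6) = 2.0000
  y = (-7 - (3)·1.0000) / (5) = -2.0000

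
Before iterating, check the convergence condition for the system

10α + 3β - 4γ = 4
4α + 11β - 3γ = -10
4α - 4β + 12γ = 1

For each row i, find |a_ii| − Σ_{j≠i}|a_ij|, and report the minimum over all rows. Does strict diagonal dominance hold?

3

row 1: |10| − (3+4) = 3
row 2: |11| − (4+3) = 4
row 3: |12| − (4+4) = 4
minimum over rows = 3 → strictly diagonally dominant (convergence guaranteed)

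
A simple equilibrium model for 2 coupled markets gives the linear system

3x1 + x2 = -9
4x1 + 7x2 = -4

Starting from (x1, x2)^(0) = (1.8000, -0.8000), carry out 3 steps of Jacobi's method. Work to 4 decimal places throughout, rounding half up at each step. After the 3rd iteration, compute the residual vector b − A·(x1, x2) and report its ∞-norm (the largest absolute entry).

3.4541

Iteration 1:
  x1 = (-9 - (1)·-0.8000) / (3) = -2.7333
  x2 = (-4 - (4)·1.8000) / (7) = -1.6000
Iteration 2:
  x1 = (-9 - (1)·-1.6000) / (3) = -2.4667
  x2 = (-4 - (4)·-2.7333) / (7) = 0.9905
Iteration 3:
  x1 = (-9 - (1)·0.9905) / (3) = -3.3302
  x2 = (-4 - (4)·-2.4667) / (7) = 0.8381
Residual b − A·x = (0.1525, 3.4541); ∞-norm = 3.4541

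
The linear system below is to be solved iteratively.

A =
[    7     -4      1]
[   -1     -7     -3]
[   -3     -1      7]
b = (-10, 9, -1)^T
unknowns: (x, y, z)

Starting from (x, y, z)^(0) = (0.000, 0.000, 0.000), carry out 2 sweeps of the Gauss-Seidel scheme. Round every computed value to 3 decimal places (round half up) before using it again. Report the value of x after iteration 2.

Iteration 1:
  x = (-10 - (-4)·0.000 - (1)·0.000) / (7) = -1.429
  y = (9 - (-1)·-1.429 - (-3)·0.000) / (-7) = -1.082
  z = (-1 - (-3)·-1.429 - (-1)·-1.082) / (7) = -0.910
Iteration 2:
  x = (-10 - (-4)·-1.082 - (1)·-0.910) / (7) = -1.917
  y = (9 - (-1)·-1.917 - (-3)·-0.910) / (-7) = -0.622
  z = (-1 - (-3)·-1.917 - (-1)·-0.622) / (7) = -1.053

-1.917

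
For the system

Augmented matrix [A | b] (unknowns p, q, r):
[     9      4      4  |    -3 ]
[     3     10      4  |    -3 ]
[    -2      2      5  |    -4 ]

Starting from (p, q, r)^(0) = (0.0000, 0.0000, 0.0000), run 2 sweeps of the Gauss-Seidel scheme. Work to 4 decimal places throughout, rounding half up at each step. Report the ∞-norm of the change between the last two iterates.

0.4681

Iteration 1:
  p = (-3 - (4)·0.0000 - (4)·0.0000) / (9) = -0.3333
  q = (-3 - (3)·-0.3333 - (4)·0.0000) / (10) = -0.2000
  r = (-4 - (-2)·-0.3333 - (2)·-0.2000) / (5) = -0.8533
Iteration 2:
  p = (-3 - (4)·-0.2000 - (4)·-0.8533) / (9) = 0.1348
  q = (-3 - (3)·0.1348 - (4)·-0.8533) / (10) = 0.0009
  r = (-4 - (-2)·0.1348 - (2)·0.0009) / (5) = -0.7464
Change: (0.4681, 0.2009, 0.1069) → max |·| = 0.4681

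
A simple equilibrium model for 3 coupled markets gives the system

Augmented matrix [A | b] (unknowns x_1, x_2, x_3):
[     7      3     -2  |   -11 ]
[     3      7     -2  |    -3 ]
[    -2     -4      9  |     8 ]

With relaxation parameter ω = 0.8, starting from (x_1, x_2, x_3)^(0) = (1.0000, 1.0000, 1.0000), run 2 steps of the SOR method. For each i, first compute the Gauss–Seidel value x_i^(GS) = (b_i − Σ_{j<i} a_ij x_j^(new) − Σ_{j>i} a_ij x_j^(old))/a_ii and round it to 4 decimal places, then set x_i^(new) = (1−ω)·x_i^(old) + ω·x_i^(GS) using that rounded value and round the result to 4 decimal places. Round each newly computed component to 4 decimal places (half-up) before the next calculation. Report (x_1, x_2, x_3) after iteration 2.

Iteration 1:
  x_1: GS value = (-11 - (3)·1.0000 - (-2)·1.0000) / (7) = -1.7143;  x_1 ← (1−ω)·1.0000 + ω·-1.7143 = -1.1714
  x_2: GS value = (-3 - (3)·-1.1714 - (-2)·1.0000) / (7) = 0.3592;  x_2 ← (1−ω)·1.0000 + ω·0.3592 = 0.4874
  x_3: GS value = (8 - (-2)·-1.1714 - (-4)·0.4874) / (9) = 0.8452;  x_3 ← (1−ω)·1.0000 + ω·0.8452 = 0.8762
Iteration 2:
  x_1: GS value = (-11 - (3)·0.4874 - (-2)·0.8762) / (7) = -1.5300;  x_1 ← (1−ω)·-1.1714 + ω·-1.5300 = -1.4583
  x_2: GS value = (-3 - (3)·-1.4583 - (-2)·0.8762) / (7) = 0.4468;  x_2 ← (1−ω)·0.4874 + ω·0.4468 = 0.4549
  x_3: GS value = (8 - (-2)·-1.4583 - (-4)·0.4549) / (9) = 0.7670;  x_3 ← (1−ω)·0.8762 + ω·0.7670 = 0.7888

(-1.4583, 0.4549, 0.7888)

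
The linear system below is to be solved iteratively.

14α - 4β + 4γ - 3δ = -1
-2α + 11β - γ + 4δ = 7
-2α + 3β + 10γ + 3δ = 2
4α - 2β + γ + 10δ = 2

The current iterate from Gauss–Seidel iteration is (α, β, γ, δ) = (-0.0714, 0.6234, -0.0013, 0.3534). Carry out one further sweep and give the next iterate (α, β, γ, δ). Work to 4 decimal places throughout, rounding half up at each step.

(0.1828, 0.5410, -0.0318, 0.2383)

One sweep:
  α = (-1 - (-4)·0.6234 - (4)·-0.0013 - (-3)·0.3534) / (14) = 0.1828
  β = (7 - (-2)·0.1828 - (-1)·-0.0013 - (4)·0.3534) / (11) = 0.5410
  γ = (2 - (-2)·0.1828 - (3)·0.5410 - (3)·0.3534) / (10) = -0.0318
  δ = (2 - (4)·0.1828 - (-2)·0.5410 - (1)·-0.0318) / (10) = 0.2383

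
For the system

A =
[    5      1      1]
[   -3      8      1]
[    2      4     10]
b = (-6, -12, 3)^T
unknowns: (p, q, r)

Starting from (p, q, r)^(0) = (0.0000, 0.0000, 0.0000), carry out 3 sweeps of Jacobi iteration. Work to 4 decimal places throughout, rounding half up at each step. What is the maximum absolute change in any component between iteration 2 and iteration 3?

0.1470

Iteration 1:
  p = (-6 - (1)·0.0000 - (1)·0.0000) / (5) = -1.2000
  q = (-12 - (-3)·0.0000 - (1)·0.0000) / (8) = -1.5000
  r = (3 - (2)·0.0000 - (4)·0.0000) / (10) = 0.3000
Iteration 2:
  p = (-6 - (1)·-1.5000 - (1)·0.3000) / (5) = -0.9600
  q = (-12 - (-3)·-1.2000 - (1)·0.3000) / (8) = -1.9875
  r = (3 - (2)·-1.2000 - (4)·-1.5000) / (10) = 1.1400
Iteration 3:
  p = (-6 - (1)·-1.9875 - (1)·1.1400) / (5) = -1.0305
  q = (-12 - (-3)·-0.9600 - (1)·1.1400) / (8) = -2.0025
  r = (3 - (2)·-0.9600 - (4)·-1.9875) / (10) = 1.2870
Change: (-0.0705, -0.0150, 0.1470) → max |·| = 0.1470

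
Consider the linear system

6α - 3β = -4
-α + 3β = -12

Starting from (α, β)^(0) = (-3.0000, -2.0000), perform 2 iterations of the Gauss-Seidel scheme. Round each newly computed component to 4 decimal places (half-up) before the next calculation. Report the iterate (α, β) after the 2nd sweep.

(-2.9445, -4.9815)

Iteration 1:
  α = (-4 - (-3)·-2.0000) / (6) = -1.6667
  β = (-12 - (-1)·-1.6667) / (3) = -4.5556
Iteration 2:
  α = (-4 - (-3)·-4.5556) / (6) = -2.9445
  β = (-12 - (-1)·-2.9445) / (3) = -4.9815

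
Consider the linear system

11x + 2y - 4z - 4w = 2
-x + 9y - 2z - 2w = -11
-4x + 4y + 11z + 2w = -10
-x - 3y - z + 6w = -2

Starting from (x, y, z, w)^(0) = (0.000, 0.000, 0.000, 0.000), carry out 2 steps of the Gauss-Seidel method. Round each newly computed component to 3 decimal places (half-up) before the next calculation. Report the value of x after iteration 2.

Iteration 1:
  x = (2 - (2)·0.000 - (-4)·0.000 - (-4)·0.000) / (11) = 0.182
  y = (-11 - (-1)·0.182 - (-2)·0.000 - (-2)·0.000) / (9) = -1.202
  z = (-10 - (-4)·0.182 - (4)·-1.202 - (2)·0.000) / (11) = -0.406
  w = (-2 - (-1)·0.182 - (-3)·-1.202 - (-1)·-0.406) / (6) = -0.972
Iteration 2:
  x = (2 - (2)·-1.202 - (-4)·-0.406 - (-4)·-0.972) / (11) = -0.101
  y = (-11 - (-1)·-0.101 - (-2)·-0.406 - (-2)·-0.972) / (9) = -1.540
  z = (-10 - (-4)·-0.101 - (4)·-1.540 - (2)·-0.972) / (11) = -0.209
  w = (-2 - (-1)·-0.101 - (-3)·-1.540 - (-1)·-0.209) / (6) = -1.155

-0.101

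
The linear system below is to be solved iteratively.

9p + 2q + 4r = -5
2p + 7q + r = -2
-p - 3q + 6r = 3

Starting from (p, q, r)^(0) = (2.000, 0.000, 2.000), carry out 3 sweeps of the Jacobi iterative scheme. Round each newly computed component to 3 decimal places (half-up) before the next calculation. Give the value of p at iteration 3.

Iteration 1:
  p = (-5 - (2)·0.000 - (4)·2.000) / (9) = -1.444
  q = (-2 - (2)·2.000 - (1)·2.000) / (7) = -1.143
  r = (3 - (-1)·2.000 - (-3)·0.000) / (6) = 0.833
Iteration 2:
  p = (-5 - (2)·-1.143 - (4)·0.833) / (9) = -0.672
  q = (-2 - (2)·-1.444 - (1)·0.833) / (7) = 0.008
  r = (3 - (-1)·-1.444 - (-3)·-1.143) / (6) = -0.312
Iteration 3:
  p = (-5 - (2)·0.008 - (4)·-0.312) / (9) = -0.419
  q = (-2 - (2)·-0.672 - (1)·-0.312) / (7) = -0.049
  r = (3 - (-1)·-0.672 - (-3)·0.008) / (6) = 0.392

-0.419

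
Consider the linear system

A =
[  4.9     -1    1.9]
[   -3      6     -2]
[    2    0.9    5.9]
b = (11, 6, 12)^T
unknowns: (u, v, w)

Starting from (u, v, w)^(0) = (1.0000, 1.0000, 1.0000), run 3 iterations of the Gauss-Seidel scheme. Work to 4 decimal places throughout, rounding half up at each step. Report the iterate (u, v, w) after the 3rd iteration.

(2.4230, 2.4969, 0.8317)

Iteration 1:
  u = (11 - (-1)·1.0000 - (1.9)·1.0000) / (4.9) = 2.0612
  v = (6 - (-3)·2.0612 - (-2)·1.0000) / (6) = 2.3639
  w = (12 - (2)·2.0612 - (0.9)·2.3639) / (5.9) = 0.9746
Iteration 2:
  u = (11 - (-1)·2.3639 - (1.9)·0.9746) / (4.9) = 2.3494
  v = (6 - (-3)·2.3494 - (-2)·0.9746) / (6) = 2.4996
  w = (12 - (2)·2.3494 - (0.9)·2.4996) / (5.9) = 0.8562
Iteration 3:
  u = (11 - (-1)·2.4996 - (1.9)·0.8562) / (4.9) = 2.4230
  v = (6 - (-3)·2.4230 - (-2)·0.8562) / (6) = 2.4969
  w = (12 - (2)·2.4230 - (0.9)·2.4969) / (5.9) = 0.8317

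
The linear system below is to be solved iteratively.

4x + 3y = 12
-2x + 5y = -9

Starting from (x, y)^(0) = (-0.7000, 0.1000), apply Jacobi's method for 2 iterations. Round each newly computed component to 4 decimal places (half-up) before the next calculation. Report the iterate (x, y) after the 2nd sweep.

Iteration 1:
  x = (12 - (3)·0.1000) / (4) = 2.9250
  y = (-9 - (-2)·-0.7000) / (5) = -2.0800
Iteration 2:
  x = (12 - (3)·-2.0800) / (4) = 4.5600
  y = (-9 - (-2)·2.9250) / (5) = -0.6300

(4.5600, -0.6300)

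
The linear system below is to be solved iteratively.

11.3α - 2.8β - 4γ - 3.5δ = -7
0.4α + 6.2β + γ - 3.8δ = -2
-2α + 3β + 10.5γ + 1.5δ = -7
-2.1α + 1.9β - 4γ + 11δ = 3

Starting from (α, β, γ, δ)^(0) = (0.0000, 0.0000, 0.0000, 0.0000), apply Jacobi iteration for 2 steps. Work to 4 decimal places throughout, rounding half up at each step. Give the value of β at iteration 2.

Iteration 1:
  α = (-7 - (-2.8)·0.0000 - (-4)·0.0000 - (-3.5)·0.0000) / (11.3) = -0.6195
  β = (-2 - (0.4)·0.0000 - (1)·0.0000 - (-3.8)·0.0000) / (6.2) = -0.3226
  γ = (-7 - (-2)·0.0000 - (3)·0.0000 - (1.5)·0.0000) / (10.5) = -0.6667
  δ = (3 - (-2.1)·0.0000 - (1.9)·0.0000 - (-4)·0.0000) / (11) = 0.2727
Iteration 2:
  α = (-7 - (-2.8)·-0.3226 - (-4)·-0.6667 - (-3.5)·0.2727) / (11.3) = -0.8509
  β = (-2 - (0.4)·-0.6195 - (1)·-0.6667 - (-3.8)·0.2727) / (6.2) = -0.0079
  γ = (-7 - (-2)·-0.6195 - (3)·-0.3226 - (1.5)·0.2727) / (10.5) = -0.7315
  δ = (3 - (-2.1)·-0.6195 - (1.9)·-0.3226 - (-4)·-0.6667) / (11) = -0.0323

-0.0079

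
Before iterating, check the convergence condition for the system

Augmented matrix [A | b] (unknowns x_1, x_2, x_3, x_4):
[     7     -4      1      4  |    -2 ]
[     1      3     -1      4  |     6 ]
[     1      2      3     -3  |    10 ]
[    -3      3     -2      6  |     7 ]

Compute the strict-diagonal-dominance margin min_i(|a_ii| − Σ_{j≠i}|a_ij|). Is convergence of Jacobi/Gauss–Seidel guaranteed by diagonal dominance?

-3

row 1: |7| − (4+1+4) = -2
row 2: |3| − (1+1+4) = -3
row 3: |3| − (1+2+3) = -3
row 4: |6| − (3+3+2) = -2
minimum over rows = -3 → not strictly diagonally dominant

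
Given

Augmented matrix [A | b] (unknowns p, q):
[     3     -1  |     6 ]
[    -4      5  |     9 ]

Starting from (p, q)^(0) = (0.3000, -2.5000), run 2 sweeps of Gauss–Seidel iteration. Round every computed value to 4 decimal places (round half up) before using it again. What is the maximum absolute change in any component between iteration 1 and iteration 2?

Iteration 1:
  p = (6 - (-1)·-2.5000) / (3) = 1.1667
  q = (9 - (-4)·1.1667) / (5) = 2.7334
Iteration 2:
  p = (6 - (-1)·2.7334) / (3) = 2.9111
  q = (9 - (-4)·2.9111) / (5) = 4.1289
Change: (1.7444, 1.3955) → max |·| = 1.7444

1.7444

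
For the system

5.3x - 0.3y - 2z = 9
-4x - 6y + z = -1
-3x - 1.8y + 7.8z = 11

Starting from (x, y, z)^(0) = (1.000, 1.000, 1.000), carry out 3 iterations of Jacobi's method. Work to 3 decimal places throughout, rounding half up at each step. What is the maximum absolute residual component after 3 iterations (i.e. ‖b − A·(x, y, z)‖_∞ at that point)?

0.294

Iteration 1:
  x = (9 - (-0.3)·1.000 - (-2)·1.000) / (5.3) = 2.132
  y = (-1 - (-4)·1.000 - (1)·1.000) / (-6) = -0.333
  z = (11 - (-3)·1.000 - (-1.8)·1.000) / (7.8) = 2.026
Iteration 2:
  x = (9 - (-0.3)·-0.333 - (-2)·2.026) / (5.3) = 2.444
  y = (-1 - (-4)·2.132 - (1)·2.026) / (-6) = -0.917
  z = (11 - (-3)·2.132 - (-1.8)·-0.333) / (7.8) = 2.153
Iteration 3:
  x = (9 - (-0.3)·-0.917 - (-2)·2.153) / (5.3) = 2.459
  y = (-1 - (-4)·2.444 - (1)·2.153) / (-6) = -1.104
  z = (11 - (-3)·2.444 - (-1.8)·-0.917) / (7.8) = 2.139
Residual b − A·x = (-0.086, 0.073, -0.294); ∞-norm = 0.294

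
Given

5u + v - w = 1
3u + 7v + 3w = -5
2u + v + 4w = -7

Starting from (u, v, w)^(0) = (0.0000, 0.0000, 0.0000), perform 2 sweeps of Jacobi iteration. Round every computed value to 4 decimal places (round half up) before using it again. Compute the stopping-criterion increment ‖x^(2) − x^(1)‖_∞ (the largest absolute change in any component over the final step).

0.6643

Iteration 1:
  u = (1 - (1)·0.0000 - (-1)·0.0000) / (5) = 0.2000
  v = (-5 - (3)·0.0000 - (3)·0.0000) / (7) = -0.7143
  w = (-7 - (2)·0.0000 - (1)·0.0000) / (4) = -1.7500
Iteration 2:
  u = (1 - (1)·-0.7143 - (-1)·-1.7500) / (5) = -0.0071
  v = (-5 - (3)·0.2000 - (3)·-1.7500) / (7) = -0.0500
  w = (-7 - (2)·0.2000 - (1)·-0.7143) / (4) = -1.6714
Change: (-0.2071, 0.6643, 0.0786) → max |·| = 0.6643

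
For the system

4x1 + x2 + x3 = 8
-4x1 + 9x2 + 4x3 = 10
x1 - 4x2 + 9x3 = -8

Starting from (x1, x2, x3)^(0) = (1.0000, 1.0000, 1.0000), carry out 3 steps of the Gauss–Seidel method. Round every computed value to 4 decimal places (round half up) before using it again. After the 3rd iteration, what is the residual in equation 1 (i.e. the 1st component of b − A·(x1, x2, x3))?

0.3458

Iteration 1:
  x1 = (8 - (1)·1.0000 - (1)·1.0000) / (4) = 1.5000
  x2 = (10 - (-4)·1.5000 - (4)·1.0000) / (9) = 1.3333
  x3 = (-8 - (1)·1.5000 - (-4)·1.3333) / (9) = -0.4630
Iteration 2:
  x1 = (8 - (1)·1.3333 - (1)·-0.4630) / (4) = 1.7824
  x2 = (10 - (-4)·1.7824 - (4)·-0.4630) / (9) = 2.1091
  x3 = (-8 - (1)·1.7824 - (-4)·2.1091) / (9) = -0.1496
Iteration 3:
  x1 = (8 - (1)·2.1091 - (1)·-0.1496) / (4) = 1.5101
  x2 = (10 - (-4)·1.5101 - (4)·-0.1496) / (9) = 1.8488
  x3 = (-8 - (1)·1.5101 - (-4)·1.8488) / (9) = -0.2350
Residual b − A·x = (0.3458, 0.3412, 0.0001)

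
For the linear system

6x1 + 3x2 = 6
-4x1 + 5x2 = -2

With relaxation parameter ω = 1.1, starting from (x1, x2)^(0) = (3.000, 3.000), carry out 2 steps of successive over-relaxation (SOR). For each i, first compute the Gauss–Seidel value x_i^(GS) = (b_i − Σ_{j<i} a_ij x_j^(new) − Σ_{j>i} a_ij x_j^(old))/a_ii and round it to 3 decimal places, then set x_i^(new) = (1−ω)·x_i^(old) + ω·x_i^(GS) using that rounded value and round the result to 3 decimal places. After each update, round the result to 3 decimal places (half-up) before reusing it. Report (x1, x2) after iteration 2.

(2.003, 1.471)

Iteration 1:
  x1: GS value = (6 - (3)·3.000) / (6) = -0.500;  x1 ← (1−ω)·3.000 + ω·-0.500 = -0.850
  x2: GS value = (-2 - (-4)·-0.850) / (5) = -1.080;  x2 ← (1−ω)·3.000 + ω·-1.080 = -1.488
Iteration 2:
  x1: GS value = (6 - (3)·-1.488) / (6) = 1.744;  x1 ← (1−ω)·-0.850 + ω·1.744 = 2.003
  x2: GS value = (-2 - (-4)·2.003) / (5) = 1.202;  x2 ← (1−ω)·-1.488 + ω·1.202 = 1.471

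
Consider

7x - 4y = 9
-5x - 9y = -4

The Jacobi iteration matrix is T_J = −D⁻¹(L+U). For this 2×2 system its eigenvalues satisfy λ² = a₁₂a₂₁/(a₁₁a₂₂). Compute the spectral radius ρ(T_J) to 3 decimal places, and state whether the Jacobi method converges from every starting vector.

a₁₂a₂₁/(a₁₁a₂₂) = (-4)·(-5) / ((7)·(-9)) = -0.317460
ρ = √|-0.317460| = √0.317460 = 0.563
ρ < 1, so Jacobi converges

0.563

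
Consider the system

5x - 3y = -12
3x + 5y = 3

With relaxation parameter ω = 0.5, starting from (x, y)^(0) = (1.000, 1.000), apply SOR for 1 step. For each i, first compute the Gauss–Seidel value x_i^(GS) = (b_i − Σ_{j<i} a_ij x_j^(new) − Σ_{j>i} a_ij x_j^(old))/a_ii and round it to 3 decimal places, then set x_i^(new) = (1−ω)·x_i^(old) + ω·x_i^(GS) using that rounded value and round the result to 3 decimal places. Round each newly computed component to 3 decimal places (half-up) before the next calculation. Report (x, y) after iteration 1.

(-0.400, 0.920)

Iteration 1:
  x: GS value = (-12 - (-3)·1.000) / (5) = -1.800;  x ← (1−ω)·1.000 + ω·-1.800 = -0.400
  y: GS value = (3 - (3)·-0.400) / (5) = 0.840;  y ← (1−ω)·1.000 + ω·0.840 = 0.920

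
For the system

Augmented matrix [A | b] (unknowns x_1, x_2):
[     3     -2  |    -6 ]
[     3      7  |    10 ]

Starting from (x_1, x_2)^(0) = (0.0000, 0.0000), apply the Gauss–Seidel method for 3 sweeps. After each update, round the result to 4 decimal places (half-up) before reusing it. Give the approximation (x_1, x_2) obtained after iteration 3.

(-0.9115, 1.8192)

Iteration 1:
  x_1 = (-6 - (-2)·0.0000) / (3) = -2.0000
  x_2 = (10 - (3)·-2.0000) / (7) = 2.2857
Iteration 2:
  x_1 = (-6 - (-2)·2.2857) / (3) = -0.4762
  x_2 = (10 - (3)·-0.4762) / (7) = 1.6327
Iteration 3:
  x_1 = (-6 - (-2)·1.6327) / (3) = -0.9115
  x_2 = (10 - (3)·-0.9115) / (7) = 1.8192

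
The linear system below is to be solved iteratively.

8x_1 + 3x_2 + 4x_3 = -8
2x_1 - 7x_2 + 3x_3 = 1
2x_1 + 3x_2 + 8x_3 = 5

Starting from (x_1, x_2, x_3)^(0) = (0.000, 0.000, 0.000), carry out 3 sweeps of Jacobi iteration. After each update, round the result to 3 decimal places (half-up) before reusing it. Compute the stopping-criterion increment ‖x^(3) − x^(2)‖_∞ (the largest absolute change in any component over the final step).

0.145

Iteration 1:
  x_1 = (-8 - (3)·0.000 - (4)·0.000) / (8) = -1.000
  x_2 = (1 - (2)·0.000 - (3)·0.000) / (-7) = -0.143
  x_3 = (5 - (2)·0.000 - (3)·0.000) / (8) = 0.625
Iteration 2:
  x_1 = (-8 - (3)·-0.143 - (4)·0.625) / (8) = -1.259
  x_2 = (1 - (2)·-1.000 - (3)·0.625) / (-7) = -0.161
  x_3 = (5 - (2)·-1.000 - (3)·-0.143) / (8) = 0.929
Iteration 3:
  x_1 = (-8 - (3)·-0.161 - (4)·0.929) / (8) = -1.404
  x_2 = (1 - (2)·-1.259 - (3)·0.929) / (-7) = -0.104
  x_3 = (5 - (2)·-1.259 - (3)·-0.161) / (8) = 1.000
Change: (-0.145, 0.057, 0.071) → max |·| = 0.145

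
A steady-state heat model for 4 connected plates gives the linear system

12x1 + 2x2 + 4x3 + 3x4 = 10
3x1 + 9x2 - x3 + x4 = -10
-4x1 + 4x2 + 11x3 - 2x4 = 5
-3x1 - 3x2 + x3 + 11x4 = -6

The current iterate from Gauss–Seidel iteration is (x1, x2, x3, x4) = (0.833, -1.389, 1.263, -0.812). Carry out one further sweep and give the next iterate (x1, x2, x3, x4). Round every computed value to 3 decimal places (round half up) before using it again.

One sweep:
  x1 = (10 - (2)·-1.389 - (4)·1.263 - (3)·-0.812) / (12) = 0.847
  x2 = (-10 - (3)·0.847 - (-1)·1.263 - (1)·-0.812) / (9) = -1.163
  x3 = (5 - (-4)·0.847 - (4)·-1.163 - (-2)·-0.812) / (11) = 1.038
  x4 = (-6 - (-3)·0.847 - (-3)·-1.163 - (1)·1.038) / (11) = -0.726

(0.847, -1.163, 1.038, -0.726)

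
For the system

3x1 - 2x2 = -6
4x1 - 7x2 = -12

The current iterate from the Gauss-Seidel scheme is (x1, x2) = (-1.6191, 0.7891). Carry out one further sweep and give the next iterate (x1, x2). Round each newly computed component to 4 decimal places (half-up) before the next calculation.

One sweep:
  x1 = (-6 - (-2)·0.7891) / (3) = -1.4739
  x2 = (-12 - (4)·-1.4739) / (-7) = 0.8721

(-1.4739, 0.8721)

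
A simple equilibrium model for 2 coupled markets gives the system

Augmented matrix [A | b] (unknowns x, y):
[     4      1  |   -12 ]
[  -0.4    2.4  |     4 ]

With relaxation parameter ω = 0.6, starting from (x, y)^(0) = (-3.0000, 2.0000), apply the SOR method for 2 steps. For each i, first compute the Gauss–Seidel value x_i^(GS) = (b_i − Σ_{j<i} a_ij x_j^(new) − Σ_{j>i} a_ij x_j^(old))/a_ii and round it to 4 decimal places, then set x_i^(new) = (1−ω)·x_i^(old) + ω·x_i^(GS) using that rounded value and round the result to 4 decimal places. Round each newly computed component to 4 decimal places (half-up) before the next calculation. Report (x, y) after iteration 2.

Iteration 1:
  x: GS value = (-12 - (1)·2.0000) / (4) = -3.5000;  x ← (1−ω)·-3.0000 + ω·-3.5000 = -3.3000
  y: GS value = (4 - (-0.4)·-3.3000) / (2.4) = 1.1167;  y ← (1−ω)·2.0000 + ω·1.1167 = 1.4700
Iteration 2:
  x: GS value = (-12 - (1)·1.4700) / (4) = -3.3675;  x ← (1−ω)·-3.3000 + ω·-3.3675 = -3.3405
  y: GS value = (4 - (-0.4)·-3.3405) / (2.4) = 1.1099;  y ← (1−ω)·1.4700 + ω·1.1099 = 1.2539

(-3.3405, 1.2539)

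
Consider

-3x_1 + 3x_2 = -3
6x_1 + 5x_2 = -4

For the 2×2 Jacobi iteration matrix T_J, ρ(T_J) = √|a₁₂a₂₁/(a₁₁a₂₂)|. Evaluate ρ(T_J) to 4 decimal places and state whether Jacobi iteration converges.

a₁₂a₂₁/(a₁₁a₂₂) = (3)·(6) / ((-3)·(5)) = -1.200000
ρ = √|-1.200000| = √1.200000 = 1.0954
ρ > 1, so Jacobi diverges

1.0954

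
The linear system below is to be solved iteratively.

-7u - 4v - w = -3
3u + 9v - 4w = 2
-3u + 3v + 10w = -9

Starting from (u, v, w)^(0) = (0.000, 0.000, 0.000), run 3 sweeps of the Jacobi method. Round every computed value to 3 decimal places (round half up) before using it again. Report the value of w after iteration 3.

Iteration 1:
  u = (-3 - (-4)·0.000 - (-1)·0.000) / (-7) = 0.429
  v = (2 - (3)·0.000 - (-4)·0.000) / (9) = 0.222
  w = (-9 - (-3)·0.000 - (3)·0.000) / (10) = -0.900
Iteration 2:
  u = (-3 - (-4)·0.222 - (-1)·-0.900) / (-7) = 0.430
  v = (2 - (3)·0.429 - (-4)·-0.900) / (9) = -0.321
  w = (-9 - (-3)·0.429 - (3)·0.222) / (10) = -0.838
Iteration 3:
  u = (-3 - (-4)·-0.321 - (-1)·-0.838) / (-7) = 0.732
  v = (2 - (3)·0.430 - (-4)·-0.838) / (9) = -0.294
  w = (-9 - (-3)·0.430 - (3)·-0.321) / (10) = -0.675

-0.675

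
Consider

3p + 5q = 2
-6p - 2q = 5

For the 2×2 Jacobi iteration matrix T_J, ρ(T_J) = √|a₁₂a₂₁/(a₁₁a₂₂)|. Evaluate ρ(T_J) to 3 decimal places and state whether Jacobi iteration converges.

2.236

a₁₂a₂₁/(a₁₁a₂₂) = (5)·(-6) / ((3)·(-2)) = 5.000000
ρ = √|5.000000| = √5.000000 = 2.236
ρ > 1, so Jacobi diverges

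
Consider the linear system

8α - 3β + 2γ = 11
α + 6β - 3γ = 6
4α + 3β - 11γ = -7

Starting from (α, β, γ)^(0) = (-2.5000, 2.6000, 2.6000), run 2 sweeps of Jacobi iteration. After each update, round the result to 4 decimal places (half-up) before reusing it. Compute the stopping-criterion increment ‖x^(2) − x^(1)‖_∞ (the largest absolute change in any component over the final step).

Iteration 1:
  α = (11 - (-3)·2.6000 - (2)·2.6000) / (8) = 1.7000
  β = (6 - (1)·-2.5000 - (-3)·2.6000) / (6) = 2.7167
  γ = (-7 - (4)·-2.5000 - (3)·2.6000) / (-11) = 0.4364
Iteration 2:
  α = (11 - (-3)·2.7167 - (2)·0.4364) / (8) = 2.2847
  β = (6 - (1)·1.7000 - (-3)·0.4364) / (6) = 0.9349
  γ = (-7 - (4)·1.7000 - (3)·2.7167) / (-11) = 1.9955
Change: (0.5847, -1.7818, 1.5591) → max |·| = 1.7818

1.7818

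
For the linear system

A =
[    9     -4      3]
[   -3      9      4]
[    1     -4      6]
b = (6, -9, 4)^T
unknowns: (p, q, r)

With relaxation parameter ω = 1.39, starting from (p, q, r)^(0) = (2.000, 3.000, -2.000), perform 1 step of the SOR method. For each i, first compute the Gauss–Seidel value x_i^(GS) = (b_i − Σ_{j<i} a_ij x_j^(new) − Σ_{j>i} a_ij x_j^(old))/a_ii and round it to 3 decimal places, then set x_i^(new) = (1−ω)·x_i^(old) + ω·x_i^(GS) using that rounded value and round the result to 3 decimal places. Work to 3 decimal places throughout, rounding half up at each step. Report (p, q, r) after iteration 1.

(2.927, 0.032, 1.058)

Iteration 1:
  p: GS value = (6 - (-4)·3.000 - (3)·-2.000) / (9) = 2.667;  p ← (1−ω)·2.000 + ω·2.667 = 2.927
  q: GS value = (-9 - (-3)·2.927 - (4)·-2.000) / (9) = 0.865;  q ← (1−ω)·3.000 + ω·0.865 = 0.032
  r: GS value = (4 - (1)·2.927 - (-4)·0.032) / (6) = 0.200;  r ← (1−ω)·-2.000 + ω·0.200 = 1.058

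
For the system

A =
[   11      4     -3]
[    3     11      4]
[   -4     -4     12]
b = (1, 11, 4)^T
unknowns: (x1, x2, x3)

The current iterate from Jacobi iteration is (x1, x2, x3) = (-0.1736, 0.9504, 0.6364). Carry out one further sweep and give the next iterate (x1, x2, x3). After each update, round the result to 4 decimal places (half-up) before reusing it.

One sweep:
  x1 = (1 - (4)·0.9504 - (-3)·0.6364) / (11) = -0.0811
  x2 = (11 - (3)·-0.1736 - (4)·0.6364) / (11) = 0.8159
  x3 = (4 - (-4)·-0.1736 - (-4)·0.9504) / (12) = 0.5923

(-0.0811, 0.8159, 0.5923)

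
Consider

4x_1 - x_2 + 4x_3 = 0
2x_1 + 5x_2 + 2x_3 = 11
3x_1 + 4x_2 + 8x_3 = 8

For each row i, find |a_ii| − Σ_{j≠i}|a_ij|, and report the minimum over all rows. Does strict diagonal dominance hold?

row 1: |4| − (1+4) = -1
row 2: |5| − (2+2) = 1
row 3: |8| − (3+4) = 1
minimum over rows = -1 → not strictly diagonally dominant

-1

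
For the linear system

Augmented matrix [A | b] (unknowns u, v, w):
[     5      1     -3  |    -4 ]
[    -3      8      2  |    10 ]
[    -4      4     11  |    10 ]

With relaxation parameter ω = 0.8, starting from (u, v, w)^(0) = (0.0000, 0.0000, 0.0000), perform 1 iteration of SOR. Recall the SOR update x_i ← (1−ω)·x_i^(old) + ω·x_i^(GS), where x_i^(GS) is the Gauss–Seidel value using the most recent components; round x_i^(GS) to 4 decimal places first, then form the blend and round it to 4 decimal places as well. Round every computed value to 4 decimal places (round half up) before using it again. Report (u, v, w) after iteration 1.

Iteration 1:
  u: GS value = (-4 - (1)·0.0000 - (-3)·0.0000) / (5) = -0.8000;  u ← (1−ω)·0.0000 + ω·-0.8000 = -0.6400
  v: GS value = (10 - (-3)·-0.6400 - (2)·0.0000) / (8) = 1.0100;  v ← (1−ω)·0.0000 + ω·1.0100 = 0.8080
  w: GS value = (10 - (-4)·-0.6400 - (4)·0.8080) / (11) = 0.3825;  w ← (1−ω)·0.0000 + ω·0.3825 = 0.3060

(-0.6400, 0.8080, 0.3060)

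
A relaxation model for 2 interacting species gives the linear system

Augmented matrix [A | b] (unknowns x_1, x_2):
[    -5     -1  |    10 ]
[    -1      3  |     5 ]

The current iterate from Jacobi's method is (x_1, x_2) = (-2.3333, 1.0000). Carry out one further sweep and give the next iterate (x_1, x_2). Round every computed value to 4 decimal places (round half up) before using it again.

(-2.2000, 0.8889)

One sweep:
  x_1 = (10 - (-1)·1.0000) / (-5) = -2.2000
  x_2 = (5 - (-1)·-2.3333) / (3) = 0.8889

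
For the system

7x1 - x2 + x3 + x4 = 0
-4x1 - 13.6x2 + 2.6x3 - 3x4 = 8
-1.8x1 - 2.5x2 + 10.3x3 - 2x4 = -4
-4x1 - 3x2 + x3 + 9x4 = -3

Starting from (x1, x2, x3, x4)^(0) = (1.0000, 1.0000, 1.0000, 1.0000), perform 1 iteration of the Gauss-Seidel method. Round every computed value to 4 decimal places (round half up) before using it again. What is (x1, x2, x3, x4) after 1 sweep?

Iteration 1:
  x1 = (0 - (-1)·1.0000 - (1)·1.0000 - (1)·1.0000) / (7) = -0.1429
  x2 = (8 - (-4)·-0.1429 - (2.6)·1.0000 - (-3)·1.0000) / (-13.6) = -0.5756
  x3 = (-4 - (-1.8)·-0.1429 - (-2.5)·-0.5756 - (-2)·1.0000) / (10.3) = -0.3589
  x4 = (-3 - (-4)·-0.1429 - (-3)·-0.5756 - (1)·-0.3589) / (9) = -0.5488

(-0.1429, -0.5756, -0.3589, -0.5488)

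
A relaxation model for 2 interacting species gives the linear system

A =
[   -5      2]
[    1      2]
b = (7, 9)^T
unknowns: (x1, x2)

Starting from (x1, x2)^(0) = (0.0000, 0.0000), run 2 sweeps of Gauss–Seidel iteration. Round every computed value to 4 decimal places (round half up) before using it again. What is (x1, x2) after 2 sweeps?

(0.6800, 4.1600)

Iteration 1:
  x1 = (7 - (2)·0.0000) / (-5) = -1.4000
  x2 = (9 - (1)·-1.4000) / (2) = 5.2000
Iteration 2:
  x1 = (7 - (2)·5.2000) / (-5) = 0.6800
  x2 = (9 - (1)·0.6800) / (2) = 4.1600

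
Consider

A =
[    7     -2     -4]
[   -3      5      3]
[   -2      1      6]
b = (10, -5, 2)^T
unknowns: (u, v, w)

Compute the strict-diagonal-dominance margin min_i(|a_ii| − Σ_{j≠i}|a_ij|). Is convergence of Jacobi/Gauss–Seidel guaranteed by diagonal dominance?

-1

row 1: |7| − (2+4) = 1
row 2: |5| − (3+3) = -1
row 3: |6| − (2+1) = 3
minimum over rows = -1 → not strictly diagonally dominant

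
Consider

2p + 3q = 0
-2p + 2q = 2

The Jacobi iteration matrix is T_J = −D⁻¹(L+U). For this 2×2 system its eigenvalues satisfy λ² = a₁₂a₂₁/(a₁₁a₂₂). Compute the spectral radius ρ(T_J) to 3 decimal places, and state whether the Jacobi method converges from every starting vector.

a₁₂a₂₁/(a₁₁a₂₂) = (3)·(-2) / ((2)·(2)) = -1.500000
ρ = √|-1.500000| = √1.500000 = 1.225
ρ > 1, so Jacobi diverges

1.225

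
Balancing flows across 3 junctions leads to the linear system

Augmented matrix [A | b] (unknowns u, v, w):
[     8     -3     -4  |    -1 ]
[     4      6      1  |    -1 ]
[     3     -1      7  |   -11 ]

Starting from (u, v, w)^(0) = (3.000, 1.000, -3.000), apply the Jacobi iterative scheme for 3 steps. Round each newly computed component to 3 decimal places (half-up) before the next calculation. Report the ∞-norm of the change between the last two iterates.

Iteration 1:
  u = (-1 - (-3)·1.000 - (-4)·-3.000) / (8) = -1.250
  v = (-1 - (4)·3.000 - (1)·-3.000) / (6) = -1.667
  w = (-11 - (3)·3.000 - (-1)·1.000) / (7) = -2.714
Iteration 2:
  u = (-1 - (-3)·-1.667 - (-4)·-2.714) / (8) = -2.107
  v = (-1 - (4)·-1.250 - (1)·-2.714) / (6) = 1.119
  w = (-11 - (3)·-1.250 - (-1)·-1.667) / (7) = -1.274
Iteration 3:
  u = (-1 - (-3)·1.119 - (-4)·-1.274) / (8) = -0.342
  v = (-1 - (4)·-2.107 - (1)·-1.274) / (6) = 1.450
  w = (-11 - (3)·-2.107 - (-1)·1.119) / (7) = -0.509
Change: (1.765, 0.331, 0.765) → max |·| = 1.765

1.765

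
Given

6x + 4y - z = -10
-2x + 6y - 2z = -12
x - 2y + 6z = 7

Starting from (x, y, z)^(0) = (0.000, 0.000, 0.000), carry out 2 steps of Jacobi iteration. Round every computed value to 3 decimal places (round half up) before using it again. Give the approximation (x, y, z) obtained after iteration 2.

(-0.139, -2.167, 0.778)

Iteration 1:
  x = (-10 - (4)·0.000 - (-1)·0.000) / (6) = -1.667
  y = (-12 - (-2)·0.000 - (-2)·0.000) / (6) = -2.000
  z = (7 - (1)·0.000 - (-2)·0.000) / (6) = 1.167
Iteration 2:
  x = (-10 - (4)·-2.000 - (-1)·1.167) / (6) = -0.139
  y = (-12 - (-2)·-1.667 - (-2)·1.167) / (6) = -2.167
  z = (7 - (1)·-1.667 - (-2)·-2.000) / (6) = 0.778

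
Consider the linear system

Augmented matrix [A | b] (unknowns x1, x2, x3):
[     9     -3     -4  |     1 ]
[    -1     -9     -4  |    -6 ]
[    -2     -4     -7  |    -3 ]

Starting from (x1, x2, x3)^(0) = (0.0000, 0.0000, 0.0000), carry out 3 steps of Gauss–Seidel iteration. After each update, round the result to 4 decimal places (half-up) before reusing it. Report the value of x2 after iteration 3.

Iteration 1:
  x1 = (1 - (-3)·0.0000 - (-4)·0.0000) / (9) = 0.1111
  x2 = (-6 - (-1)·0.1111 - (-4)·0.0000) / (-9) = 0.6543
  x3 = (-3 - (-2)·0.1111 - (-4)·0.6543) / (-7) = 0.0229
Iteration 2:
  x1 = (1 - (-3)·0.6543 - (-4)·0.0229) / (9) = 0.3394
  x2 = (-6 - (-1)·0.3394 - (-4)·0.0229) / (-9) = 0.6188
  x3 = (-3 - (-2)·0.3394 - (-4)·0.6188) / (-7) = -0.0220
Iteration 3:
  x1 = (1 - (-3)·0.6188 - (-4)·-0.0220) / (9) = 0.3076
  x2 = (-6 - (-1)·0.3076 - (-4)·-0.0220) / (-9) = 0.6423
  x3 = (-3 - (-2)·0.3076 - (-4)·0.6423) / (-7) = -0.0263

0.6423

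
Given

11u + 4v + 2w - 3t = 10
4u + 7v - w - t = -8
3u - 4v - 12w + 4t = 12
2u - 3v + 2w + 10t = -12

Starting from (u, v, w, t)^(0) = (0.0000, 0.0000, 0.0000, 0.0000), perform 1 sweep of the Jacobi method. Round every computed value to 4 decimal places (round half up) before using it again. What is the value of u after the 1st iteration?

0.9091

Iteration 1:
  u = (10 - (4)·0.0000 - (2)·0.0000 - (-3)·0.0000) / (11) = 0.9091
  v = (-8 - (4)·0.0000 - (-1)·0.0000 - (-1)·0.0000) / (7) = -1.1429
  w = (12 - (3)·0.0000 - (-4)·0.0000 - (4)·0.0000) / (-12) = -1.0000
  t = (-12 - (2)·0.0000 - (-3)·0.0000 - (2)·0.0000) / (10) = -1.2000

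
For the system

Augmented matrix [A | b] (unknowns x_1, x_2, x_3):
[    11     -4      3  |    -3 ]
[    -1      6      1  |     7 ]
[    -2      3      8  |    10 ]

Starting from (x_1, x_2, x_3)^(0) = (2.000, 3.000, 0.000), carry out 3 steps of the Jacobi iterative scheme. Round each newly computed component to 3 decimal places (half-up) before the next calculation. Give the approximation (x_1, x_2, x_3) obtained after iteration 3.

(-0.080, 1.035, 0.826)

Iteration 1:
  x_1 = (-3 - (-4)·3.000 - (3)·0.000) / (11) = 0.818
  x_2 = (7 - (-1)·2.000 - (1)·0.000) / (6) = 1.500
  x_3 = (10 - (-2)·2.000 - (3)·3.000) / (8) = 0.625
Iteration 2:
  x_1 = (-3 - (-4)·1.500 - (3)·0.625) / (11) = 0.102
  x_2 = (7 - (-1)·0.818 - (1)·0.625) / (6) = 1.199
  x_3 = (10 - (-2)·0.818 - (3)·1.500) / (8) = 0.892
Iteration 3:
  x_1 = (-3 - (-4)·1.199 - (3)·0.892) / (11) = -0.080
  x_2 = (7 - (-1)·0.102 - (1)·0.892) / (6) = 1.035
  x_3 = (10 - (-2)·0.102 - (3)·1.199) / (8) = 0.826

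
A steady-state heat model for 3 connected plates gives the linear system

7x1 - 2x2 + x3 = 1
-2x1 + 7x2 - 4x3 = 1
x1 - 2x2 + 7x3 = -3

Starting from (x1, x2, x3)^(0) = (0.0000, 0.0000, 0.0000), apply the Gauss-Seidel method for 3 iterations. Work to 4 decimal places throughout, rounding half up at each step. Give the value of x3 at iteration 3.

-0.4768

Iteration 1:
  x1 = (1 - (-2)·0.0000 - (1)·0.0000) / (7) = 0.1429
  x2 = (1 - (-2)·0.1429 - (-4)·0.0000) / (7) = 0.1837
  x3 = (-3 - (1)·0.1429 - (-2)·0.1837) / (7) = -0.3965
Iteration 2:
  x1 = (1 - (-2)·0.1837 - (1)·-0.3965) / (7) = 0.2520
  x2 = (1 - (-2)·0.2520 - (-4)·-0.3965) / (7) = -0.0117
  x3 = (-3 - (1)·0.2520 - (-2)·-0.0117) / (7) = -0.4679
Iteration 3:
  x1 = (1 - (-2)·-0.0117 - (1)·-0.4679) / (7) = 0.2064
  x2 = (1 - (-2)·0.2064 - (-4)·-0.4679) / (7) = -0.0655
  x3 = (-3 - (1)·0.2064 - (-2)·-0.0655) / (7) = -0.4768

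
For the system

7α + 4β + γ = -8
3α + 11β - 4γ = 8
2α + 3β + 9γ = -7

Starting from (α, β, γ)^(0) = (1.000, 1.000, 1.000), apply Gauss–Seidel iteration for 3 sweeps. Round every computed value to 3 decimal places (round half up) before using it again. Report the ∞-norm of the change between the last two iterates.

Iteration 1:
  α = (-8 - (4)·1.000 - (1)·1.000) / (7) = -1.857
  β = (8 - (3)·-1.857 - (-4)·1.000) / (11) = 1.597
  γ = (-7 - (2)·-1.857 - (3)·1.597) / (9) = -0.897
Iteration 2:
  α = (-8 - (4)·1.597 - (1)·-0.897) / (7) = -1.927
  β = (8 - (3)·-1.927 - (-4)·-0.897) / (11) = 0.927
  γ = (-7 - (2)·-1.927 - (3)·0.927) / (9) = -0.659
Iteration 3:
  α = (-8 - (4)·0.927 - (1)·-0.659) / (7) = -1.578
  β = (8 - (3)·-1.578 - (-4)·-0.659) / (11) = 0.918
  γ = (-7 - (2)·-1.578 - (3)·0.918) / (9) = -0.733
Change: (0.349, -0.009, -0.074) → max |·| = 0.349

0.349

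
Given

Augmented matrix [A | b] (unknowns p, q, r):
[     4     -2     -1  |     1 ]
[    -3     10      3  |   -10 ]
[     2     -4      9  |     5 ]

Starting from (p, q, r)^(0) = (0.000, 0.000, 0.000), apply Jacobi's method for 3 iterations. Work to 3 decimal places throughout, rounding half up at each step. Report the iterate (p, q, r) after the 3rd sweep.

Iteration 1:
  p = (1 - (-2)·0.000 - (-1)·0.000) / (4) = 0.250
  q = (-10 - (-3)·0.000 - (3)·0.000) / (10) = -1.000
  r = (5 - (2)·0.000 - (-4)·0.000) / (9) = 0.556
Iteration 2:
  p = (1 - (-2)·-1.000 - (-1)·0.556) / (4) = -0.111
  q = (-10 - (-3)·0.250 - (3)·0.556) / (10) = -1.092
  r = (5 - (2)·0.250 - (-4)·-1.000) / (9) = 0.056
Iteration 3:
  p = (1 - (-2)·-1.092 - (-1)·0.056) / (4) = -0.282
  q = (-10 - (-3)·-0.111 - (3)·0.056) / (10) = -1.050
  r = (5 - (2)·-0.111 - (-4)·-1.092) / (9) = 0.095

(-0.282, -1.050, 0.095)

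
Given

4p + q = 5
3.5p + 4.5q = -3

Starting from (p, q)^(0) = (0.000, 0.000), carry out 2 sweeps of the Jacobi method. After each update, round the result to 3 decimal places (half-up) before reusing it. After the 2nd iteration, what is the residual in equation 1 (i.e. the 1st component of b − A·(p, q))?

Iteration 1:
  p = (5 - (1)·0.000) / (4) = 1.250
  q = (-3 - (3.5)·0.000) / (4.5) = -0.667
Iteration 2:
  p = (5 - (1)·-0.667) / (4) = 1.417
  q = (-3 - (3.5)·1.250) / (4.5) = -1.639
Residual b − A·x = (0.971, -0.584)

0.971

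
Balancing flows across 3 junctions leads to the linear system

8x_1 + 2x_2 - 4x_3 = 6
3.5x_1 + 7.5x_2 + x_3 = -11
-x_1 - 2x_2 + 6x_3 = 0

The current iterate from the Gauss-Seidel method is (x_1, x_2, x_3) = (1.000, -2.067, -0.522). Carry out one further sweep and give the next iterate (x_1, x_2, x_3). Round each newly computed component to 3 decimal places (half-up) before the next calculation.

(1.006, -1.867, -0.455)

One sweep:
  x_1 = (6 - (2)·-2.067 - (-4)·-0.522) / (8) = 1.006
  x_2 = (-11 - (3.5)·1.006 - (1)·-0.522) / (7.5) = -1.867
  x_3 = (0 - (-1)·1.006 - (-2)·-1.867) / (6) = -0.455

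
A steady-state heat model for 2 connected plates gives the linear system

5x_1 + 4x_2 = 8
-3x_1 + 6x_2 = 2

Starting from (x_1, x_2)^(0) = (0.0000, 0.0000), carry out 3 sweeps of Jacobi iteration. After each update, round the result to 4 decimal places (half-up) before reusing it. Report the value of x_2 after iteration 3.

Iteration 1:
  x_1 = (8 - (4)·0.0000) / (5) = 1.6000
  x_2 = (2 - (-3)·0.0000) / (6) = 0.3333
Iteration 2:
  x_1 = (8 - (4)·0.3333) / (5) = 1.3334
  x_2 = (2 - (-3)·1.6000) / (6) = 1.1333
Iteration 3:
  x_1 = (8 - (4)·1.1333) / (5) = 0.6934
  x_2 = (2 - (-3)·1.3334) / (6) = 1.0000

1.0000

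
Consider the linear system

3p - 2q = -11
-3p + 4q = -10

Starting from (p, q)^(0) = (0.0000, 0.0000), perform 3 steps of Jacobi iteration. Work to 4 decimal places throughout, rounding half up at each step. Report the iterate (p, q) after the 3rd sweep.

Iteration 1:
  p = (-11 - (-2)·0.0000) / (3) = -3.6667
  q = (-10 - (-3)·0.0000) / (4) = -2.5000
Iteration 2:
  p = (-11 - (-2)·-2.5000) / (3) = -5.3333
  q = (-10 - (-3)·-3.6667) / (4) = -5.2500
Iteration 3:
  p = (-11 - (-2)·-5.2500) / (3) = -7.1667
  q = (-10 - (-3)·-5.3333) / (4) = -6.5000

(-7.1667, -6.5000)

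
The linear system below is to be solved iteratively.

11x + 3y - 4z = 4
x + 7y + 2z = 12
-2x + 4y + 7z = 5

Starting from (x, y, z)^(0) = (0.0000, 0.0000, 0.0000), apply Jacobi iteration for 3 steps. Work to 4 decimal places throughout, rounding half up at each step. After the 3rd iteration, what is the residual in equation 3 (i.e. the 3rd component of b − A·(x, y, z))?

Iteration 1:
  x = (4 - (3)·0.0000 - (-4)·0.0000) / (11) = 0.3636
  y = (12 - (1)·0.0000 - (2)·0.0000) / (7) = 1.7143
  z = (5 - (-2)·0.0000 - (4)·0.0000) / (7) = 0.7143
Iteration 2:
  x = (4 - (3)·1.7143 - (-4)·0.7143) / (11) = 0.1558
  y = (12 - (1)·0.3636 - (2)·0.7143) / (7) = 1.4583
  z = (5 - (-2)·0.3636 - (4)·1.7143) / (7) = -0.1614
Iteration 3:
  x = (4 - (3)·1.4583 - (-4)·-0.1614) / (11) = -0.0928
  y = (12 - (1)·0.1558 - (2)·-0.1614) / (7) = 1.7381
  z = (5 - (-2)·0.1558 - (4)·1.4583) / (7) = -0.0745
Residual b − A·x = (-0.4915, 0.0751, -1.6165)

-1.6165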